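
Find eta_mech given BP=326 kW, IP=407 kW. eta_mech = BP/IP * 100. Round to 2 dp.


eta_mech = (BP / IP) * 100
Ratio = 326 / 407 = 0.8010
eta_mech = 0.8010 * 100 = 80.10%


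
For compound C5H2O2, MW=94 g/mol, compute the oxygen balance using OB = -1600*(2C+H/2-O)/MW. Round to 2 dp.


OB = -1600 * (2C + H/2 - O) / MW
Inner = 2*5 + 2/2 - 2 = 9.00
OB = -1600 * 9.00 / 94 = -153.19%


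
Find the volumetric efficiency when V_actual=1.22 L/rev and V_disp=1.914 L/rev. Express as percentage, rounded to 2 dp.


eta_v = (V_actual / V_disp) * 100
Ratio = 1.22 / 1.914 = 0.6374
eta_v = 0.6374 * 100 = 63.74%


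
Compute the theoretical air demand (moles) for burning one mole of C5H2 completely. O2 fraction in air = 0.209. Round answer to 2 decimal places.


Balanced combustion: C5H2 + 5.5 O2 -> 5 CO2 + 1 H2O
O2 needed = C + H/4 = 5 + 2/4 = 5.50 moles
Air moles = O2 / 0.209 = 5.50 / 0.209 = 26.32 moles air


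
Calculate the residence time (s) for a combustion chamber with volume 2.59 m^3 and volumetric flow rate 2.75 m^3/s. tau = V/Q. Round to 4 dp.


tau = V / Q_flow
tau = 2.59 / 2.75 = 0.9418 s


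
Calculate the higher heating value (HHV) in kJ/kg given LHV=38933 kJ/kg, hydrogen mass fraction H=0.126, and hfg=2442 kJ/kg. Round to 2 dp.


HHV = LHV + hfg * 9 * H
Water addition = 2442 * 9 * 0.126 = 2769.228 kJ/kg
HHV = 38933 + 2769.228 = 41702.23 kJ/kg


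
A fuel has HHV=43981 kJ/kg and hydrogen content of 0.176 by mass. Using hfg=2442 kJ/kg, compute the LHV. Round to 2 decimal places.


LHV = HHV - hfg * 9 * H
Water correction = 2442 * 9 * 0.176 = 3868.128 kJ/kg
LHV = 43981 - 3868.128 = 40112.87 kJ/kg


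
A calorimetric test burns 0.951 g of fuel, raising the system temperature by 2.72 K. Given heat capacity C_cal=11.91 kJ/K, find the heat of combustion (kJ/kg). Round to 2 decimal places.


Hc = C_cal * delta_T / m_fuel
Q_released = 11.91 * 2.72 = 32.3952 kJ
m_fuel = 0.951 g = 0.951/1000 kg = 0.000951 kg
Hc = 32.3952 / 0.000951 = 34064.35 kJ/kg


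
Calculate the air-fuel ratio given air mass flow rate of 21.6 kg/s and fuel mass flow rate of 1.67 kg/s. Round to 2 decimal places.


AFR = m_air / m_fuel
AFR = 21.6 / 1.67 = 12.93


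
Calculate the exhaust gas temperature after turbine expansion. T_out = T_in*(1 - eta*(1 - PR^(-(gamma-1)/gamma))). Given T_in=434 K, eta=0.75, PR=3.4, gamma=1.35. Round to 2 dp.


T_out = T_in * (1 - eta * (1 - PR^(-(gamma-1)/gamma)))
Exponent = -(1.35-1)/1.35 = -0.25925926
PR^exp = 3.4^(-0.25925926) = 0.72813041
Factor = 1 - 0.75*(1 - 0.72813041) = 0.79609781
T_out = 434 * 0.79609781 = 345.51 K


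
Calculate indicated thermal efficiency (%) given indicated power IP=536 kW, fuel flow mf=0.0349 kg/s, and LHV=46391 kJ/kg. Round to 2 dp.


eta_ith = (IP / (mf * LHV)) * 100
Denominator = 0.0349 * 46391 = 1619.0459 kW
eta_ith = (536 / 1619.0459) * 100 = 33.11%


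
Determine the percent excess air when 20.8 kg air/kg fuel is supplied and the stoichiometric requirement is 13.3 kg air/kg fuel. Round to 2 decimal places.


Excess air = actual - stoichiometric = 20.8 - 13.3 = 7.50 kg/kg fuel
Excess air % = (excess / stoich) * 100 = (7.50 / 13.3) * 100 = 56.39%


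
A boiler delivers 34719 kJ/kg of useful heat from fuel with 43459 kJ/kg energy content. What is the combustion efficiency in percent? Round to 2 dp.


Efficiency = (Q_useful / Q_fuel) * 100
Efficiency = (34719 / 43459) * 100
Efficiency = 0.7989 * 100 = 79.89%


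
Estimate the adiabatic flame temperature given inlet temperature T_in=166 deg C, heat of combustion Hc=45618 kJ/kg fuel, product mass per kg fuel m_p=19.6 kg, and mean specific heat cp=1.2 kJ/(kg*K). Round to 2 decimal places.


T_ad = T_in + Hc / (m_p * cp)
Denominator = 19.6 * 1.2 = 23.5200
Temperature rise = 45618 / 23.5200 = 1939.54 K
T_ad = 166 + 1939.54 = 2105.54 deg C


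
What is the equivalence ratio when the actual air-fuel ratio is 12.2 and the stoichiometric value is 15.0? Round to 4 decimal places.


phi = AFR_stoich / AFR_actual
phi = 15.0 / 12.2 = 1.2295


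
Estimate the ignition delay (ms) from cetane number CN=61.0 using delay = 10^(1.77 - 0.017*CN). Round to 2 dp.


delay = 10^(1.77 - 0.017*CN)
Exponent = 1.77 - 0.017*61.0 = 0.7330
delay = 10^0.7330 = 5.41 ms


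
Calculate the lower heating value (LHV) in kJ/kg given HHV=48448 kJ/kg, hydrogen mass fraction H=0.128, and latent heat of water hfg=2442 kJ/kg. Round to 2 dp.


LHV = HHV - hfg * 9 * H
Water correction = 2442 * 9 * 0.128 = 2813.184 kJ/kg
LHV = 48448 - 2813.184 = 45634.82 kJ/kg


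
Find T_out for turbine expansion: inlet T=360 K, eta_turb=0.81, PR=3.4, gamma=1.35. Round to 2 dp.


T_out = T_in * (1 - eta * (1 - PR^(-(gamma-1)/gamma)))
Exponent = -(1.35-1)/1.35 = -0.25925926
PR^exp = 3.4^(-0.25925926) = 0.72813041
Factor = 1 - 0.81*(1 - 0.72813041) = 0.77978563
T_out = 360 * 0.77978563 = 280.72 K


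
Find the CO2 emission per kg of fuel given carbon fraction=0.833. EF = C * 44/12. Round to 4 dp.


EF = C_frac * (M_CO2 / M_C)
EF = 0.833 * (44/12)
EF = 0.833 * 3.666667 = 3.0543 kg_CO2/kg_fuel


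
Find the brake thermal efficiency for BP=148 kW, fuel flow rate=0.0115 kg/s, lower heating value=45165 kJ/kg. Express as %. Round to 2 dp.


eta_BTE = (BP / (mf * LHV)) * 100
Denominator = 0.0115 * 45165 = 519.3975 kW
eta_BTE = (148 / 519.3975) * 100 = 28.49%


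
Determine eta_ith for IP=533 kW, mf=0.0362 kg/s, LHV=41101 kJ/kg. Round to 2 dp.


eta_ith = (IP / (mf * LHV)) * 100
Denominator = 0.0362 * 41101 = 1487.8562 kW
eta_ith = (533 / 1487.8562) * 100 = 35.82%


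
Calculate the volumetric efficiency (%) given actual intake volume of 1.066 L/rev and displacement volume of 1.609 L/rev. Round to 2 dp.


eta_v = (V_actual / V_disp) * 100
Ratio = 1.066 / 1.609 = 0.6625
eta_v = 0.6625 * 100 = 66.25%


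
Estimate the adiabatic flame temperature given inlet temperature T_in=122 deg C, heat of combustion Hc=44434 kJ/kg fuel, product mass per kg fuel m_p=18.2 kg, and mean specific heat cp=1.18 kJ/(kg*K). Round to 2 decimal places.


T_ad = T_in + Hc / (m_p * cp)
Denominator = 18.2 * 1.18 = 21.4760
Temperature rise = 44434 / 21.4760 = 2069.01 K
T_ad = 122 + 2069.01 = 2191.01 deg C


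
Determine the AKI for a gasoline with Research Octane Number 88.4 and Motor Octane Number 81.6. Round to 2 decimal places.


AKI = (RON + MON) / 2
AKI = (88.4 + 81.6) / 2
AKI = 170.0 / 2 = 85.00


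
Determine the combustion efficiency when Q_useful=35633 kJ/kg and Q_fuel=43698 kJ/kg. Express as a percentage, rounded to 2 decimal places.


Efficiency = (Q_useful / Q_fuel) * 100
Efficiency = (35633 / 43698) * 100
Efficiency = 0.8154 * 100 = 81.54%


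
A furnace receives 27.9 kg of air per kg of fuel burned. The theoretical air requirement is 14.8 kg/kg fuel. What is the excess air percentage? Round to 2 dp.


Excess air = actual - stoichiometric = 27.9 - 14.8 = 13.10 kg/kg fuel
Excess air % = (excess / stoich) * 100 = (13.10 / 14.8) * 100 = 88.51%


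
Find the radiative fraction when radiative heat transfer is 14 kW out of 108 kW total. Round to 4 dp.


f_rad = Q_rad / Q_total
f_rad = 14 / 108 = 0.1296


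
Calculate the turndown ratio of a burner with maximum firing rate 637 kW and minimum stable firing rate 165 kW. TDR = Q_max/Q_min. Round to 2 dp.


TDR = Q_max / Q_min
TDR = 637 / 165 = 3.86


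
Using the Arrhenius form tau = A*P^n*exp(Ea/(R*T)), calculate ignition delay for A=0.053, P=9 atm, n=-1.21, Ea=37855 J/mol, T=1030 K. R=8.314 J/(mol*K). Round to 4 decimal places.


tau = A * P^n * exp(Ea/(R*T))
P^n = 9^(-1.21) = 0.07004329
Ea/(R*T) = 37855/(8.314*1030) = 4.420547
exp(Ea/(R*T)) = 83.141746
tau = 0.053 * 0.07004329 * 83.141746 = 0.3086 ms


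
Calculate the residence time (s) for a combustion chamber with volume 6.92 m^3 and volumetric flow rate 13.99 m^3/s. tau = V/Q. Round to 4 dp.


tau = V / Q_flow
tau = 6.92 / 13.99 = 0.4946 s


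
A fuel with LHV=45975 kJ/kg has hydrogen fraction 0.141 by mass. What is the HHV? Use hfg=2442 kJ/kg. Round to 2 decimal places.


HHV = LHV + hfg * 9 * H
Water addition = 2442 * 9 * 0.141 = 3098.898 kJ/kg
HHV = 45975 + 3098.898 = 49073.90 kJ/kg


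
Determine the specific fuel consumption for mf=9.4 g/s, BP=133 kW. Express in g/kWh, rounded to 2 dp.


SFC = (mf / BP) * 3600
Rate = 9.4 / 133 = 0.070677 g/(s*kW)
SFC = 0.070677 * 3600 = 254.44 g/kWh


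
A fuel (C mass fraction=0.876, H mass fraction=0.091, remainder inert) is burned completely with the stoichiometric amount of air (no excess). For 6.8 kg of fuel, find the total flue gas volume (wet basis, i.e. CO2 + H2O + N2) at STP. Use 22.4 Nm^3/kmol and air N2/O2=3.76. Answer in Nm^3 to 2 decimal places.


Per kg fuel: CO2 = (C/12 kmol)*22.4 = (0.876/12)*22.4 = 1.63520 Nm^3
Per kg fuel: H2O = (H/2 kmol)*22.4 = (0.091/2)*22.4 = 1.01920 Nm^3
O2 needed per kg fuel = C/12 + H/4 = 0.876/12 + 0.091/4 = 0.09575000 kmol
Per kg fuel: N2 = O2*3.76*22.4 = 0.09575000*3.76*22.4 = 8.06445 Nm^3
Total per kg = 1.63520 + 1.01920 + 8.06445 = 10.71885 Nm^3
Total = 10.71885 * 6.8 = 72.89 Nm^3


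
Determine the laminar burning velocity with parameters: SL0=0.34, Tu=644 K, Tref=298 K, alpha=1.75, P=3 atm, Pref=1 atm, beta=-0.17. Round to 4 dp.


SL = SL0 * (Tu/Tref)^alpha * (P/Pref)^beta
T ratio = 644/298 = 2.16107383
(T ratio)^alpha = 2.16107383^1.75 = 3.851872
(P/Pref)^beta = 3^(-0.17) = 0.829639
SL = 0.34 * 3.851872 * 0.829639 = 1.0865 m/s


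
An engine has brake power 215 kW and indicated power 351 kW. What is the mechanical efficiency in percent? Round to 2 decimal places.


eta_mech = (BP / IP) * 100
Ratio = 215 / 351 = 0.6125
eta_mech = 0.6125 * 100 = 61.25%


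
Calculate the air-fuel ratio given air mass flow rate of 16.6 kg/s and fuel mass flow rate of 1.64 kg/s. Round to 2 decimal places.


AFR = m_air / m_fuel
AFR = 16.6 / 1.64 = 10.12


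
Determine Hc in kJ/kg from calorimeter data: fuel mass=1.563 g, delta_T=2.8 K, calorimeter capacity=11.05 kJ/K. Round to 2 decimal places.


Hc = C_cal * delta_T / m_fuel
Q_released = 11.05 * 2.8 = 30.9400 kJ
m_fuel = 1.563 g = 1.563/1000 kg = 0.001563 kg
Hc = 30.9400 / 0.001563 = 19795.27 kJ/kg


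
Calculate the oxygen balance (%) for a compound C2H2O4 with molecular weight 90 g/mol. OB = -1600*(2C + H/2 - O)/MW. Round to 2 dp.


OB = -1600 * (2C + H/2 - O) / MW
Inner = 2*2 + 2/2 - 4 = 1.00
OB = -1600 * 1.00 / 90 = -17.78%


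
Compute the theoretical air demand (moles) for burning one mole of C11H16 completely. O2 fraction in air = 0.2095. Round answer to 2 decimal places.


Balanced combustion: C11H16 + 15 O2 -> 11 CO2 + 8 H2O
O2 needed = C + H/4 = 11 + 16/4 = 15.00 moles
Air moles = O2 / 0.2095 = 15.00 / 0.2095 = 71.60 moles air


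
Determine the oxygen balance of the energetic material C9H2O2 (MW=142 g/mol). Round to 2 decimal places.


OB = -1600 * (2C + H/2 - O) / MW
Inner = 2*9 + 2/2 - 2 = 17.00
OB = -1600 * 17.00 / 142 = -191.55%


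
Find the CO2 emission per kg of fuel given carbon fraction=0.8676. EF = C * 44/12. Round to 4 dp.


EF = C_frac * (M_CO2 / M_C)
EF = 0.8676 * (44/12)
EF = 0.8676 * 3.666667 = 3.1812 kg_CO2/kg_fuel


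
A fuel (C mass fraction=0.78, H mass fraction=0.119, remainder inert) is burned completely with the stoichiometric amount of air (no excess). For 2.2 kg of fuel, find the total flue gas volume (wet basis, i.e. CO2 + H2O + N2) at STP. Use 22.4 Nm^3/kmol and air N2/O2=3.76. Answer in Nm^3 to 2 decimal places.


Per kg fuel: CO2 = (C/12 kmol)*22.4 = (0.78/12)*22.4 = 1.45600 Nm^3
Per kg fuel: H2O = (H/2 kmol)*22.4 = (0.119/2)*22.4 = 1.33280 Nm^3
O2 needed per kg fuel = C/12 + H/4 = 0.78/12 + 0.119/4 = 0.09475000 kmol
Per kg fuel: N2 = O2*3.76*22.4 = 0.09475000*3.76*22.4 = 7.98022 Nm^3
Total per kg = 1.45600 + 1.33280 + 7.98022 = 10.76902 Nm^3
Total = 10.76902 * 2.2 = 23.69 Nm^3


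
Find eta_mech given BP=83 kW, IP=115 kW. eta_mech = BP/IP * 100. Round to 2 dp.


eta_mech = (BP / IP) * 100
Ratio = 83 / 115 = 0.7217
eta_mech = 0.7217 * 100 = 72.17%


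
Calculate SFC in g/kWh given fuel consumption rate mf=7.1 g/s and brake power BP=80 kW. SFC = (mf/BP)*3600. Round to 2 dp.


SFC = (mf / BP) * 3600
Rate = 7.1 / 80 = 0.088750 g/(s*kW)
SFC = 0.088750 * 3600 = 319.50 g/kWh


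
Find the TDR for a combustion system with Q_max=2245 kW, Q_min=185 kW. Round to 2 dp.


TDR = Q_max / Q_min
TDR = 2245 / 185 = 12.14


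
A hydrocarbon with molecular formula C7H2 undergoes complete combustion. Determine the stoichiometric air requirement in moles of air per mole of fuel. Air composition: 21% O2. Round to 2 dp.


Balanced combustion: C7H2 + 7.5 O2 -> 7 CO2 + 1 H2O
O2 needed = C + H/4 = 7 + 2/4 = 7.50 moles
Air moles = O2 / 0.21 = 7.50 / 0.21 = 35.71 moles air


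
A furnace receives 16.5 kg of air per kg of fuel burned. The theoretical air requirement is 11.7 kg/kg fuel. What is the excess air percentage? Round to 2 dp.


Excess air = actual - stoichiometric = 16.5 - 11.7 = 4.80 kg/kg fuel
Excess air % = (excess / stoich) * 100 = (4.80 / 11.7) * 100 = 41.03%


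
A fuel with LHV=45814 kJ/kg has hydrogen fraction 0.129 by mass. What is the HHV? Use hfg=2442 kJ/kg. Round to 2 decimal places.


HHV = LHV + hfg * 9 * H
Water addition = 2442 * 9 * 0.129 = 2835.162 kJ/kg
HHV = 45814 + 2835.162 = 48649.16 kJ/kg


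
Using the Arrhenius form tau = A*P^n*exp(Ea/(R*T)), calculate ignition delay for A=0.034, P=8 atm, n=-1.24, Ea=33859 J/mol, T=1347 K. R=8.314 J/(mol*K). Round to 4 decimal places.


tau = A * P^n * exp(Ea/(R*T))
P^n = 8^(-1.24) = 0.07588718
Ea/(R*T) = 33859/(8.314*1347) = 3.023406
exp(Ea/(R*T)) = 20.561210
tau = 0.034 * 0.07588718 * 20.561210 = 0.0531 ms


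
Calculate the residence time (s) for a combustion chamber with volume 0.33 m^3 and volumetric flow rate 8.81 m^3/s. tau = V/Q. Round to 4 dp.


tau = V / Q_flow
tau = 0.33 / 8.81 = 0.0375 s


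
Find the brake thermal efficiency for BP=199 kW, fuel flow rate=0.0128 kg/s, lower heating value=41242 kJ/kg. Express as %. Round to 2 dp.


eta_BTE = (BP / (mf * LHV)) * 100
Denominator = 0.0128 * 41242 = 527.8976 kW
eta_BTE = (199 / 527.8976) * 100 = 37.70%


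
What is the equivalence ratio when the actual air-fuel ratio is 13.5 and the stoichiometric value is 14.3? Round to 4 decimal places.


phi = AFR_stoich / AFR_actual
phi = 14.3 / 13.5 = 1.0593


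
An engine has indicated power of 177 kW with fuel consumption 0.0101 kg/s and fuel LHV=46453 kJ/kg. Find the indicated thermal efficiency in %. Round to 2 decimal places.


eta_ith = (IP / (mf * LHV)) * 100
Denominator = 0.0101 * 46453 = 469.1753 kW
eta_ith = (177 / 469.1753) * 100 = 37.73%


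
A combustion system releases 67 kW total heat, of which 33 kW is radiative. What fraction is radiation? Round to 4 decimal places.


f_rad = Q_rad / Q_total
f_rad = 33 / 67 = 0.4925


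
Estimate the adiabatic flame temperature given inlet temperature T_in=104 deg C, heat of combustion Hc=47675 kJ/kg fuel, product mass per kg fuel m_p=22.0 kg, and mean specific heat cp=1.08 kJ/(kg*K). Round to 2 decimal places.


T_ad = T_in + Hc / (m_p * cp)
Denominator = 22.0 * 1.08 = 23.7600
Temperature rise = 47675 / 23.7600 = 2006.52 K
T_ad = 104 + 2006.52 = 2110.52 deg C


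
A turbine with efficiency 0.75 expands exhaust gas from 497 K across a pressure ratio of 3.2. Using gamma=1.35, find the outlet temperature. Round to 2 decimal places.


T_out = T_in * (1 - eta * (1 - PR^(-(gamma-1)/gamma)))
Exponent = -(1.35-1)/1.35 = -0.25925926
PR^exp = 3.2^(-0.25925926) = 0.73966521
Factor = 1 - 0.75*(1 - 0.73966521) = 0.80474891
T_out = 497 * 0.80474891 = 399.96 K


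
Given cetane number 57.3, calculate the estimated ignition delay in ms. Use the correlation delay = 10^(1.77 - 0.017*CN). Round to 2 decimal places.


delay = 10^(1.77 - 0.017*CN)
Exponent = 1.77 - 0.017*57.3 = 0.7959
delay = 10^0.7959 = 6.25 ms


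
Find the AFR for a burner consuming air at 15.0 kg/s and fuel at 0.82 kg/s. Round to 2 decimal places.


AFR = m_air / m_fuel
AFR = 15.0 / 0.82 = 18.29


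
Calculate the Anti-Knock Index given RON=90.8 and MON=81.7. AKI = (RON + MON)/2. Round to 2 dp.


AKI = (RON + MON) / 2
AKI = (90.8 + 81.7) / 2
AKI = 172.5 / 2 = 86.25


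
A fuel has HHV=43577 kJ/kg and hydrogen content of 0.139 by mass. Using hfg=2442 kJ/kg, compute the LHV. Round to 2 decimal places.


LHV = HHV - hfg * 9 * H
Water correction = 2442 * 9 * 0.139 = 3054.942 kJ/kg
LHV = 43577 - 3054.942 = 40522.06 kJ/kg


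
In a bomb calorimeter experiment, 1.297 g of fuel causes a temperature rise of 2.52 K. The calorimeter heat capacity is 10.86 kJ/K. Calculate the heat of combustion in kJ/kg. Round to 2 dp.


Hc = C_cal * delta_T / m_fuel
Q_released = 10.86 * 2.52 = 27.3672 kJ
m_fuel = 1.297 g = 1.297/1000 kg = 0.001297 kg
Hc = 27.3672 / 0.001297 = 21100.39 kJ/kg


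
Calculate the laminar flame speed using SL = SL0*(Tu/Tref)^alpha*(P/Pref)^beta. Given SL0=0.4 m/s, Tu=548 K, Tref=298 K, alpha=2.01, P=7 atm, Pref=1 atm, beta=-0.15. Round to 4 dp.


SL = SL0 * (Tu/Tref)^alpha * (P/Pref)^beta
T ratio = 548/298 = 1.83892617
(T ratio)^alpha = 1.83892617^2.01 = 3.402313
(P/Pref)^beta = 7^(-0.15) = 0.746853
SL = 0.4 * 3.402313 * 0.746853 = 1.0164 m/s


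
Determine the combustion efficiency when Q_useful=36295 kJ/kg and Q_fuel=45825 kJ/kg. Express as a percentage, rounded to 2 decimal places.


Efficiency = (Q_useful / Q_fuel) * 100
Efficiency = (36295 / 45825) * 100
Efficiency = 0.7920 * 100 = 79.20%


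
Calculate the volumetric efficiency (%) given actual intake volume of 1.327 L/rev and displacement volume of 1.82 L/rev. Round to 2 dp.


eta_v = (V_actual / V_disp) * 100
Ratio = 1.327 / 1.82 = 0.7291
eta_v = 0.7291 * 100 = 72.91%


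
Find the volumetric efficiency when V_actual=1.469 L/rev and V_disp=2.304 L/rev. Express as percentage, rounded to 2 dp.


eta_v = (V_actual / V_disp) * 100
Ratio = 1.469 / 2.304 = 0.6376
eta_v = 0.6376 * 100 = 63.76%


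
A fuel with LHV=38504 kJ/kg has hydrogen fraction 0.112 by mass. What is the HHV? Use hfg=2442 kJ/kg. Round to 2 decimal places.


HHV = LHV + hfg * 9 * H
Water addition = 2442 * 9 * 0.112 = 2461.536 kJ/kg
HHV = 38504 + 2461.536 = 40965.54 kJ/kg


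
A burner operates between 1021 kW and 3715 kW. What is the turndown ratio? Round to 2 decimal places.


TDR = Q_max / Q_min
TDR = 3715 / 1021 = 3.64


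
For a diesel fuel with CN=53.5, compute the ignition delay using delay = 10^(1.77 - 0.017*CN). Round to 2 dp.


delay = 10^(1.77 - 0.017*CN)
Exponent = 1.77 - 0.017*53.5 = 0.8605
delay = 10^0.8605 = 7.25 ms


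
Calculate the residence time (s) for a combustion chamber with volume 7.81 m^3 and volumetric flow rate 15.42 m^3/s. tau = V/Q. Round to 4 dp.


tau = V / Q_flow
tau = 7.81 / 15.42 = 0.5065 s


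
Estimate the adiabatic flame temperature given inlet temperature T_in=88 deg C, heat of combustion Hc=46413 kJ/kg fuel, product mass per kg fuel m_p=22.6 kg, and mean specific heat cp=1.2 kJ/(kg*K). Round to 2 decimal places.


T_ad = T_in + Hc / (m_p * cp)
Denominator = 22.6 * 1.2 = 27.1200
Temperature rise = 46413 / 27.1200 = 1711.39 K
T_ad = 88 + 1711.39 = 1799.39 deg C


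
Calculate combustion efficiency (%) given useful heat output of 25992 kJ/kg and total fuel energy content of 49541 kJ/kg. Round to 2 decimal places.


Efficiency = (Q_useful / Q_fuel) * 100
Efficiency = (25992 / 49541) * 100
Efficiency = 0.5247 * 100 = 52.47%


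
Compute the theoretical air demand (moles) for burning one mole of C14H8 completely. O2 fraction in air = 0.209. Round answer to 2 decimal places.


Balanced combustion: C14H8 + 16 O2 -> 14 CO2 + 4 H2O
O2 needed = C + H/4 = 14 + 8/4 = 16.00 moles
Air moles = O2 / 0.209 = 16.00 / 0.209 = 76.56 moles air


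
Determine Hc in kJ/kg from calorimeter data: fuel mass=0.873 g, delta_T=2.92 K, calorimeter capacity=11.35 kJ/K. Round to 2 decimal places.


Hc = C_cal * delta_T / m_fuel
Q_released = 11.35 * 2.92 = 33.1420 kJ
m_fuel = 0.873 g = 0.873/1000 kg = 0.000873 kg
Hc = 33.1420 / 0.000873 = 37963.34 kJ/kg


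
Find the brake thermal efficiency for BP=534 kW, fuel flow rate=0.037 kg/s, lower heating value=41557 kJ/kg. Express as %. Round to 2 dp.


eta_BTE = (BP / (mf * LHV)) * 100
Denominator = 0.037 * 41557 = 1537.6090 kW
eta_BTE = (534 / 1537.6090) * 100 = 34.73%


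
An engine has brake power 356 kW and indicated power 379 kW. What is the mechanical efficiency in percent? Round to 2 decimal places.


eta_mech = (BP / IP) * 100
Ratio = 356 / 379 = 0.9393
eta_mech = 0.9393 * 100 = 93.93%


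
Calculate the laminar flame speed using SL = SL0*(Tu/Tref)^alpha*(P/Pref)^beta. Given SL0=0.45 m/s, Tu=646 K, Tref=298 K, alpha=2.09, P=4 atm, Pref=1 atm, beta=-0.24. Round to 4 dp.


SL = SL0 * (Tu/Tref)^alpha * (P/Pref)^beta
T ratio = 646/298 = 2.16778523
(T ratio)^alpha = 2.16778523^2.09 = 5.038183
(P/Pref)^beta = 4^(-0.24) = 0.716978
SL = 0.45 * 5.038183 * 0.716978 = 1.6255 m/s


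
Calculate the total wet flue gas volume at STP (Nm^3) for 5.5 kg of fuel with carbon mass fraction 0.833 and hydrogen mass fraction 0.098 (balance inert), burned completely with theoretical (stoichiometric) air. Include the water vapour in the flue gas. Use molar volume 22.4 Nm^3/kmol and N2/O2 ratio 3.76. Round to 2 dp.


Per kg fuel: CO2 = (C/12 kmol)*22.4 = (0.833/12)*22.4 = 1.55493 Nm^3
Per kg fuel: H2O = (H/2 kmol)*22.4 = (0.098/2)*22.4 = 1.09760 Nm^3
O2 needed per kg fuel = C/12 + H/4 = 0.833/12 + 0.098/4 = 0.09391667 kmol
Per kg fuel: N2 = O2*3.76*22.4 = 0.09391667*3.76*22.4 = 7.91004 Nm^3
Total per kg = 1.55493 + 1.09760 + 7.91004 = 10.56257 Nm^3
Total = 10.56257 * 5.5 = 58.09 Nm^3


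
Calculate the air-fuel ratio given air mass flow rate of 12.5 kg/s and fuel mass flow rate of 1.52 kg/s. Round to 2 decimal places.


AFR = m_air / m_fuel
AFR = 12.5 / 1.52 = 8.22


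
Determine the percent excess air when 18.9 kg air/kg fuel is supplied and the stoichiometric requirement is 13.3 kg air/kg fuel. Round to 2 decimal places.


Excess air = actual - stoichiometric = 18.9 - 13.3 = 5.60 kg/kg fuel
Excess air % = (excess / stoich) * 100 = (5.60 / 13.3) * 100 = 42.11%


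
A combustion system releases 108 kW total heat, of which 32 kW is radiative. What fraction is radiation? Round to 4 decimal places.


f_rad = Q_rad / Q_total
f_rad = 32 / 108 = 0.2963


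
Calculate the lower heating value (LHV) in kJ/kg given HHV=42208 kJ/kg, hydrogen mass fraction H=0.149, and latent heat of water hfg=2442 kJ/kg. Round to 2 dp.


LHV = HHV - hfg * 9 * H
Water correction = 2442 * 9 * 0.149 = 3274.722 kJ/kg
LHV = 42208 - 3274.722 = 38933.28 kJ/kg


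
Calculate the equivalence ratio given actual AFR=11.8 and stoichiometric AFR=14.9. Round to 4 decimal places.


phi = AFR_stoich / AFR_actual
phi = 14.9 / 11.8 = 1.2627


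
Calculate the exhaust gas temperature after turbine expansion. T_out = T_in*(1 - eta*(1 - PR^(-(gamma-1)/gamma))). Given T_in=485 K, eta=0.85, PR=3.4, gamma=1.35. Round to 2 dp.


T_out = T_in * (1 - eta * (1 - PR^(-(gamma-1)/gamma)))
Exponent = -(1.35-1)/1.35 = -0.25925926
PR^exp = 3.4^(-0.25925926) = 0.72813041
Factor = 1 - 0.85*(1 - 0.72813041) = 0.76891085
T_out = 485 * 0.76891085 = 372.92 K


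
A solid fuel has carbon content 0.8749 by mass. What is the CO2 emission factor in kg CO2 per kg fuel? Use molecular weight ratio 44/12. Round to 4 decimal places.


EF = C_frac * (M_CO2 / M_C)
EF = 0.8749 * (44/12)
EF = 0.8749 * 3.666667 = 3.2080 kg_CO2/kg_fuel


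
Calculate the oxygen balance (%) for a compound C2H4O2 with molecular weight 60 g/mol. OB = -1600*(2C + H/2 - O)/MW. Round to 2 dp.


OB = -1600 * (2C + H/2 - O) / MW
Inner = 2*2 + 4/2 - 2 = 4.00
OB = -1600 * 4.00 / 60 = -106.67%


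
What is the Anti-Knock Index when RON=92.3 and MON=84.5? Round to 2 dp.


AKI = (RON + MON) / 2
AKI = (92.3 + 84.5) / 2
AKI = 176.8 / 2 = 88.40


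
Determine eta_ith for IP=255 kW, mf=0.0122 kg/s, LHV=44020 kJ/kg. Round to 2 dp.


eta_ith = (IP / (mf * LHV)) * 100
Denominator = 0.0122 * 44020 = 537.0440 kW
eta_ith = (255 / 537.0440) * 100 = 47.48%


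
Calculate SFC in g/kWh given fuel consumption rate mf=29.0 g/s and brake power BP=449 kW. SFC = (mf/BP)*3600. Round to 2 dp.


SFC = (mf / BP) * 3600
Rate = 29.0 / 449 = 0.064588 g/(s*kW)
SFC = 0.064588 * 3600 = 232.52 g/kWh


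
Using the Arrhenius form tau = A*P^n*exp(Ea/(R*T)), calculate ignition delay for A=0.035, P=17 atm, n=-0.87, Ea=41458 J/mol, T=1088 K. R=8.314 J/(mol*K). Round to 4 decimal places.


tau = A * P^n * exp(Ea/(R*T))
P^n = 17^(-0.87) = 0.08501772
Ea/(R*T) = 41458/(8.314*1088) = 4.583207
exp(Ea/(R*T)) = 97.827583
tau = 0.035 * 0.08501772 * 97.827583 = 0.2911 ms


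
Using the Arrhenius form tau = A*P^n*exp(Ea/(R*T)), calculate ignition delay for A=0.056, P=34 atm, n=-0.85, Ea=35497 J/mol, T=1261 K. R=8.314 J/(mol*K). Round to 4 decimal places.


tau = A * P^n * exp(Ea/(R*T))
P^n = 34^(-0.85) = 0.04991636
Ea/(R*T) = 35497/(8.314*1261) = 3.385841
exp(Ea/(R*T)) = 29.542824
tau = 0.056 * 0.04991636 * 29.542824 = 0.0826 ms


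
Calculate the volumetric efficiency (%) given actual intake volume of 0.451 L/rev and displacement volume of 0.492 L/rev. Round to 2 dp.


eta_v = (V_actual / V_disp) * 100
Ratio = 0.451 / 0.492 = 0.9167
eta_v = 0.9167 * 100 = 91.67%


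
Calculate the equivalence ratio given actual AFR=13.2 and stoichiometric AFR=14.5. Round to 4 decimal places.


phi = AFR_stoich / AFR_actual
phi = 14.5 / 13.2 = 1.0985


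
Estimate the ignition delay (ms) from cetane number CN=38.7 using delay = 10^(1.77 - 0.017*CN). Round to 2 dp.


delay = 10^(1.77 - 0.017*CN)
Exponent = 1.77 - 0.017*38.7 = 1.1121
delay = 10^1.1121 = 12.94 ms


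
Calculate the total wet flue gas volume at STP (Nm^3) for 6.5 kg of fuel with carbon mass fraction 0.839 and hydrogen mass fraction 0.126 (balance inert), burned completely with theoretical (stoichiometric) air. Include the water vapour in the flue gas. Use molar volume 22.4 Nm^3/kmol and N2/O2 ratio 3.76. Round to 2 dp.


Per kg fuel: CO2 = (C/12 kmol)*22.4 = (0.839/12)*22.4 = 1.56613 Nm^3
Per kg fuel: H2O = (H/2 kmol)*22.4 = (0.126/2)*22.4 = 1.41120 Nm^3
O2 needed per kg fuel = C/12 + H/4 = 0.839/12 + 0.126/4 = 0.10141667 kmol
Per kg fuel: N2 = O2*3.76*22.4 = 0.10141667*3.76*22.4 = 8.54172 Nm^3
Total per kg = 1.56613 + 1.41120 + 8.54172 = 11.51905 Nm^3
Total = 11.51905 * 6.5 = 74.87 Nm^3


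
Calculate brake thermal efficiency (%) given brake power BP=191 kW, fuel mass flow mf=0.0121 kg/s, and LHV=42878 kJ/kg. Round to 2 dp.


eta_BTE = (BP / (mf * LHV)) * 100
Denominator = 0.0121 * 42878 = 518.8238 kW
eta_BTE = (191 / 518.8238) * 100 = 36.81%


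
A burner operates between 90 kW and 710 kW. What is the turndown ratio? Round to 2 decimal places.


TDR = Q_max / Q_min
TDR = 710 / 90 = 7.89


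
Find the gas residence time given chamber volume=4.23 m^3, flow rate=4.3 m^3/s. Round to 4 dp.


tau = V / Q_flow
tau = 4.23 / 4.3 = 0.9837 s


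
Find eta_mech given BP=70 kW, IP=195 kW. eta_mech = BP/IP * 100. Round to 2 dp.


eta_mech = (BP / IP) * 100
Ratio = 70 / 195 = 0.3590
eta_mech = 0.3590 * 100 = 35.90%


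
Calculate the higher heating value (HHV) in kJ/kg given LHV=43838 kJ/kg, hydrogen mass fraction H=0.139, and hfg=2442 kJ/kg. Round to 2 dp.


HHV = LHV + hfg * 9 * H
Water addition = 2442 * 9 * 0.139 = 3054.942 kJ/kg
HHV = 43838 + 3054.942 = 46892.94 kJ/kg


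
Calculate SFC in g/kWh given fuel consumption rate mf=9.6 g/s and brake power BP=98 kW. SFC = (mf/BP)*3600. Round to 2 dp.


SFC = (mf / BP) * 3600
Rate = 9.6 / 98 = 0.097959 g/(s*kW)
SFC = 0.097959 * 3600 = 352.65 g/kWh


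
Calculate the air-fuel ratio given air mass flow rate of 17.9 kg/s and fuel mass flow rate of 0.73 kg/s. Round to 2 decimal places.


AFR = m_air / m_fuel
AFR = 17.9 / 0.73 = 24.52


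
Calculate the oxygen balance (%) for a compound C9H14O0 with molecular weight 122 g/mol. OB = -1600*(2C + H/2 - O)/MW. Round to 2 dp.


OB = -1600 * (2C + H/2 - O) / MW
Inner = 2*9 + 14/2 - 0 = 25.00
OB = -1600 * 25.00 / 122 = -327.87%


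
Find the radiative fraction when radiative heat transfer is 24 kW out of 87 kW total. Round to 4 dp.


f_rad = Q_rad / Q_total
f_rad = 24 / 87 = 0.2759


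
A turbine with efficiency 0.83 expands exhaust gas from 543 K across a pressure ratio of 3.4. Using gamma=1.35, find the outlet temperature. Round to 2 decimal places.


T_out = T_in * (1 - eta * (1 - PR^(-(gamma-1)/gamma)))
Exponent = -(1.35-1)/1.35 = -0.25925926
PR^exp = 3.4^(-0.25925926) = 0.72813041
Factor = 1 - 0.83*(1 - 0.72813041) = 0.77434824
T_out = 543 * 0.77434824 = 420.47 K


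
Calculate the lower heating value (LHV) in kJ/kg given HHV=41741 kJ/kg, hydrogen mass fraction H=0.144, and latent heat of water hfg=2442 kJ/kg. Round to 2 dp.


LHV = HHV - hfg * 9 * H
Water correction = 2442 * 9 * 0.144 = 3164.832 kJ/kg
LHV = 41741 - 3164.832 = 38576.17 kJ/kg


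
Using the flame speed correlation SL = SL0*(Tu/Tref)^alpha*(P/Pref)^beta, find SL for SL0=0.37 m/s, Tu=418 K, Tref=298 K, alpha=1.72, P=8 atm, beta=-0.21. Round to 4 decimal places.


SL = SL0 * (Tu/Tref)^alpha * (P/Pref)^beta
T ratio = 418/298 = 1.40268456
(T ratio)^alpha = 1.40268456^1.72 = 1.789663
(P/Pref)^beta = 8^(-0.21) = 0.646176
SL = 0.37 * 1.789663 * 0.646176 = 0.4279 m/s


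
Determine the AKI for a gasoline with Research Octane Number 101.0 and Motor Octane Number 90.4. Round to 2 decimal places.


AKI = (RON + MON) / 2
AKI = (101.0 + 90.4) / 2
AKI = 191.4 / 2 = 95.70


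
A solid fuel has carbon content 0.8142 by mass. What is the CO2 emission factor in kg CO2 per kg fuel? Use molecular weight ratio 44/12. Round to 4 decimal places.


EF = C_frac * (M_CO2 / M_C)
EF = 0.8142 * (44/12)
EF = 0.8142 * 3.666667 = 2.9854 kg_CO2/kg_fuel


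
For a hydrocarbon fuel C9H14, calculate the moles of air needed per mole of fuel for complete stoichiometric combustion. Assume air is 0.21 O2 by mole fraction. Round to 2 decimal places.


Balanced combustion: C9H14 + 12.5 O2 -> 9 CO2 + 7 H2O
O2 needed = C + H/4 = 9 + 14/4 = 12.50 moles
Air moles = O2 / 0.21 = 12.50 / 0.21 = 59.52 moles air


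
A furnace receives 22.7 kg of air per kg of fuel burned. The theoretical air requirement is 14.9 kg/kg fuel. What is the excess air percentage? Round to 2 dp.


Excess air = actual - stoichiometric = 22.7 - 14.9 = 7.80 kg/kg fuel
Excess air % = (excess / stoich) * 100 = (7.80 / 14.9) * 100 = 52.35%


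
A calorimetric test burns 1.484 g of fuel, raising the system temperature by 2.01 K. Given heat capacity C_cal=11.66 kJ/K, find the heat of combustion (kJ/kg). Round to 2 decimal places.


Hc = C_cal * delta_T / m_fuel
Q_released = 11.66 * 2.01 = 23.4366 kJ
m_fuel = 1.484 g = 1.484/1000 kg = 0.001484 kg
Hc = 23.4366 / 0.001484 = 15792.86 kJ/kg


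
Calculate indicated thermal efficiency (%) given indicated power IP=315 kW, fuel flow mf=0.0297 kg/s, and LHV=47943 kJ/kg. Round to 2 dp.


eta_ith = (IP / (mf * LHV)) * 100
Denominator = 0.0297 * 47943 = 1423.9071 kW
eta_ith = (315 / 1423.9071) * 100 = 22.12%


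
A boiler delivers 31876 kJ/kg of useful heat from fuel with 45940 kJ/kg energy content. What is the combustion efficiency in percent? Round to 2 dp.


Efficiency = (Q_useful / Q_fuel) * 100
Efficiency = (31876 / 45940) * 100
Efficiency = 0.6939 * 100 = 69.39%


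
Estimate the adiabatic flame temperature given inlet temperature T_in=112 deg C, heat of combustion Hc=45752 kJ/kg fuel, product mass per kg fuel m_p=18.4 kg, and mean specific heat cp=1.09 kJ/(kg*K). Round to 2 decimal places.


T_ad = T_in + Hc / (m_p * cp)
Denominator = 18.4 * 1.09 = 20.0560
Temperature rise = 45752 / 20.0560 = 2281.21 K
T_ad = 112 + 2281.21 = 2393.21 deg C


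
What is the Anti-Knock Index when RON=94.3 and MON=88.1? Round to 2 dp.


AKI = (RON + MON) / 2
AKI = (94.3 + 88.1) / 2
AKI = 182.4 / 2 = 91.20


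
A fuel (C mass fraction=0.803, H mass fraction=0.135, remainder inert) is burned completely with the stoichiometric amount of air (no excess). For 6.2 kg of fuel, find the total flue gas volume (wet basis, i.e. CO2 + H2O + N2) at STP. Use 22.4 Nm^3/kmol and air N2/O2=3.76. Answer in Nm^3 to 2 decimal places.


Per kg fuel: CO2 = (C/12 kmol)*22.4 = (0.803/12)*22.4 = 1.49893 Nm^3
Per kg fuel: H2O = (H/2 kmol)*22.4 = (0.135/2)*22.4 = 1.51200 Nm^3
O2 needed per kg fuel = C/12 + H/4 = 0.803/12 + 0.135/4 = 0.10066667 kmol
Per kg fuel: N2 = O2*3.76*22.4 = 0.10066667*3.76*22.4 = 8.47855 Nm^3
Total per kg = 1.49893 + 1.51200 + 8.47855 = 11.48948 Nm^3
Total = 11.48948 * 6.2 = 71.23 Nm^3


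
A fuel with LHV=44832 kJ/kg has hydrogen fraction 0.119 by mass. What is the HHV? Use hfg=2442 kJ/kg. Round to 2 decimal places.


HHV = LHV + hfg * 9 * H
Water addition = 2442 * 9 * 0.119 = 2615.382 kJ/kg
HHV = 44832 + 2615.382 = 47447.38 kJ/kg


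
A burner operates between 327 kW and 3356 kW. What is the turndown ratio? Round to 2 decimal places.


TDR = Q_max / Q_min
TDR = 3356 / 327 = 10.26


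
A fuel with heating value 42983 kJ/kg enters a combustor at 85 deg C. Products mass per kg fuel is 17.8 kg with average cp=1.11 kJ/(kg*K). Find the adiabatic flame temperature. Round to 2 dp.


T_ad = T_in + Hc / (m_p * cp)
Denominator = 17.8 * 1.11 = 19.7580
Temperature rise = 42983 / 19.7580 = 2175.47 K
T_ad = 85 + 2175.47 = 2260.47 deg C


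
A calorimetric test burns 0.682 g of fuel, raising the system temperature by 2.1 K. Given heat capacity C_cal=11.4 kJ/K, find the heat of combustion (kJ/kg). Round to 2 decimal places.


Hc = C_cal * delta_T / m_fuel
Q_released = 11.4 * 2.1 = 23.9400 kJ
m_fuel = 0.682 g = 0.682/1000 kg = 0.000682 kg
Hc = 23.9400 / 0.000682 = 35102.64 kJ/kg


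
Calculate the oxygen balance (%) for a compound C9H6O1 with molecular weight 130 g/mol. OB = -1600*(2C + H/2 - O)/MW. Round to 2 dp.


OB = -1600 * (2C + H/2 - O) / MW
Inner = 2*9 + 6/2 - 1 = 20.00
OB = -1600 * 20.00 / 130 = -246.15%


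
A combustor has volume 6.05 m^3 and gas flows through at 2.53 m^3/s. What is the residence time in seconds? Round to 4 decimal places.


tau = V / Q_flow
tau = 6.05 / 2.53 = 2.3913 s


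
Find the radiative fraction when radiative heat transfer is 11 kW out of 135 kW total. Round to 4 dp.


f_rad = Q_rad / Q_total
f_rad = 11 / 135 = 0.0815


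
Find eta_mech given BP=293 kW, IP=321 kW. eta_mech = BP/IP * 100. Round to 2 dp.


eta_mech = (BP / IP) * 100
Ratio = 293 / 321 = 0.9128
eta_mech = 0.9128 * 100 = 91.28%


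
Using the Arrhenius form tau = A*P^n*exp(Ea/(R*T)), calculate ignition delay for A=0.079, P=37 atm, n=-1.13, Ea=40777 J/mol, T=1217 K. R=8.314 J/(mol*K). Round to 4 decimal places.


tau = A * P^n * exp(Ea/(R*T))
P^n = 37^(-1.13) = 0.01690176
Ea/(R*T) = 40777/(8.314*1217) = 4.030089
exp(Ea/(R*T)) = 56.265937
tau = 0.079 * 0.01690176 * 56.265937 = 0.0751 ms


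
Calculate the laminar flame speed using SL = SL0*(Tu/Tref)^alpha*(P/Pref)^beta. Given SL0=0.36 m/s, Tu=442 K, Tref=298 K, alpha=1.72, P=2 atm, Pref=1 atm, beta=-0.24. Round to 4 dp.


SL = SL0 * (Tu/Tref)^alpha * (P/Pref)^beta
T ratio = 442/298 = 1.48322148
(T ratio)^alpha = 1.48322148^1.72 = 1.970037
(P/Pref)^beta = 2^(-0.24) = 0.846745
SL = 0.36 * 1.970037 * 0.846745 = 0.6005 m/s


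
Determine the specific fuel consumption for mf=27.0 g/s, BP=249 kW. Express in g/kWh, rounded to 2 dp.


SFC = (mf / BP) * 3600
Rate = 27.0 / 249 = 0.108434 g/(s*kW)
SFC = 0.108434 * 3600 = 390.36 g/kWh


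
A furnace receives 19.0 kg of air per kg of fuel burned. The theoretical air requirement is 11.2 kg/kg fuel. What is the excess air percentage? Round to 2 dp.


Excess air = actual - stoichiometric = 19.0 - 11.2 = 7.80 kg/kg fuel
Excess air % = (excess / stoich) * 100 = (7.80 / 11.2) * 100 = 69.64%


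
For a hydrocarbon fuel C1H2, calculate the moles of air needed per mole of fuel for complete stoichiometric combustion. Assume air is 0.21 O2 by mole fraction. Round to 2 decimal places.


Balanced combustion: C1H2 + 1.5 O2 -> 1 CO2 + 1 H2O
O2 needed = C + H/4 = 1 + 2/4 = 1.50 moles
Air moles = O2 / 0.21 = 1.50 / 0.21 = 7.14 moles air


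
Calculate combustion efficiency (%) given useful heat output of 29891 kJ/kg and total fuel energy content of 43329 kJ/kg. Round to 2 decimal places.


Efficiency = (Q_useful / Q_fuel) * 100
Efficiency = (29891 / 43329) * 100
Efficiency = 0.6899 * 100 = 68.99%


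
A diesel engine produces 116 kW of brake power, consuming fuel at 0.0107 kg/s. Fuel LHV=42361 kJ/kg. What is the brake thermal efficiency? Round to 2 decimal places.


eta_BTE = (BP / (mf * LHV)) * 100
Denominator = 0.0107 * 42361 = 453.2627 kW
eta_BTE = (116 / 453.2627) * 100 = 25.59%


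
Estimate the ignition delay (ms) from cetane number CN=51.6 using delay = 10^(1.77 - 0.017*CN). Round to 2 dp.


delay = 10^(1.77 - 0.017*CN)
Exponent = 1.77 - 0.017*51.6 = 0.8928
delay = 10^0.8928 = 7.81 ms


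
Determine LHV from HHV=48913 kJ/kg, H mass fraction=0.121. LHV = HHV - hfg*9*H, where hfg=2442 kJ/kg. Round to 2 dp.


LHV = HHV - hfg * 9 * H
Water correction = 2442 * 9 * 0.121 = 2659.338 kJ/kg
LHV = 48913 - 2659.338 = 46253.66 kJ/kg


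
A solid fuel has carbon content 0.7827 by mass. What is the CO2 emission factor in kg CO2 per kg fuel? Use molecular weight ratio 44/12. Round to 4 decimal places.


EF = C_frac * (M_CO2 / M_C)
EF = 0.7827 * (44/12)
EF = 0.7827 * 3.666667 = 2.8699 kg_CO2/kg_fuel


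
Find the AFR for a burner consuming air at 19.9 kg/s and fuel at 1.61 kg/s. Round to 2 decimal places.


AFR = m_air / m_fuel
AFR = 19.9 / 1.61 = 12.36


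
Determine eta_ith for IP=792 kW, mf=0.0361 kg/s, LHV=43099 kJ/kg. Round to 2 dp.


eta_ith = (IP / (mf * LHV)) * 100
Denominator = 0.0361 * 43099 = 1555.8739 kW
eta_ith = (792 / 1555.8739) * 100 = 50.90%


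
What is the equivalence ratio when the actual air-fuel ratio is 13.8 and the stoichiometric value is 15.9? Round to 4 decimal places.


phi = AFR_stoich / AFR_actual
phi = 15.9 / 13.8 = 1.1522


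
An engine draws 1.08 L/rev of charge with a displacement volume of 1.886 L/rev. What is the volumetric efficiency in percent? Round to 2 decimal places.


eta_v = (V_actual / V_disp) * 100
Ratio = 1.08 / 1.886 = 0.5726
eta_v = 0.5726 * 100 = 57.26%


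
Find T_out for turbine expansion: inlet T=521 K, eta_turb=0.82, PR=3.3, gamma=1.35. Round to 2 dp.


T_out = T_in * (1 - eta * (1 - PR^(-(gamma-1)/gamma)))
Exponent = -(1.35-1)/1.35 = -0.25925926
PR^exp = 3.3^(-0.25925926) = 0.73378775
Factor = 1 - 0.82*(1 - 0.73378775) = 0.78170596
T_out = 521 * 0.78170596 = 407.27 K


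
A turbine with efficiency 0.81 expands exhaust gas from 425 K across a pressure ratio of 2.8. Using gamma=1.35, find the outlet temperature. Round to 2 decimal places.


T_out = T_in * (1 - eta * (1 - PR^(-(gamma-1)/gamma)))
Exponent = -(1.35-1)/1.35 = -0.25925926
PR^exp = 2.8^(-0.25925926) = 0.76572026
Factor = 1 - 0.81*(1 - 0.76572026) = 0.81023341
T_out = 425 * 0.81023341 = 344.35 K


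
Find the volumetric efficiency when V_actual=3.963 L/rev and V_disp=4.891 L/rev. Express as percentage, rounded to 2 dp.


eta_v = (V_actual / V_disp) * 100
Ratio = 3.963 / 4.891 = 0.8103
eta_v = 0.8103 * 100 = 81.03%


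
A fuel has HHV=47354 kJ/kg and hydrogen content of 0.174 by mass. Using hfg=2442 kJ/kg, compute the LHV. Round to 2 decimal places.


LHV = HHV - hfg * 9 * H
Water correction = 2442 * 9 * 0.174 = 3824.172 kJ/kg
LHV = 47354 - 3824.172 = 43529.83 kJ/kg


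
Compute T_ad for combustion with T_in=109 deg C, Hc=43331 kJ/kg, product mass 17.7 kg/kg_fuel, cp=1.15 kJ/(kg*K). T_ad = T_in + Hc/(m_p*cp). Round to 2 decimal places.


T_ad = T_in + Hc / (m_p * cp)
Denominator = 17.7 * 1.15 = 20.3550
Temperature rise = 43331 / 20.3550 = 2128.76 K
T_ad = 109 + 2128.76 = 2237.76 deg C
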